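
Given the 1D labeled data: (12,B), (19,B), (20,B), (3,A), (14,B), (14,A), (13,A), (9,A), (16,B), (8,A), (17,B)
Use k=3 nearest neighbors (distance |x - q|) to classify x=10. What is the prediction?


Distances: |12-10|=2, |19-10|=9, |20-10|=10, |3-10|=7, |14-10|=4, |14-10|=4, |13-10|=3, |9-10|=1, |16-10|=6, |8-10|=2, |17-10|=7. 3 nearest: (9,A), (8,A), (12,B). Counts: {'A': 2, 'B': 1}. Majority class: A.

A


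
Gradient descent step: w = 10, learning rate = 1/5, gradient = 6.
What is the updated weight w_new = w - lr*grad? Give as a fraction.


w_new = 10 - 1/5 * 6 = 10 - 6/5 = 44/5.

44/5


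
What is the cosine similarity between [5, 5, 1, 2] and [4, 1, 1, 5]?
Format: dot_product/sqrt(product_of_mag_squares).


dot = 36. |a|^2 = 55, |b|^2 = 43. cos = 36/sqrt(2365).

36/sqrt(2365)


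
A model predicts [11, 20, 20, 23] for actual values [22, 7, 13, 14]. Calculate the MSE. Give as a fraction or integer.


MSE = (1/4) * ((22-11)^2=121 + (7-20)^2=169 + (13-20)^2=49 + (14-23)^2=81). Sum = 420. MSE = 105.

105


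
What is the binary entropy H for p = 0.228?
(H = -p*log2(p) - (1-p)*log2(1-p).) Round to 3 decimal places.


H = -0.228*log2(0.228) - 0.772*log2(0.772) = 0.775.

0.775


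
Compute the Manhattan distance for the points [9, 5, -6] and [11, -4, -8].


d = sum of absolute differences: |9-11|=2 + |5--4|=9 + |-6--8|=2 = 13.

13


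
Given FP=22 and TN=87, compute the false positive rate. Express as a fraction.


FPR = FP / (FP + TN) = 22 / 109 = 22/109.

22/109


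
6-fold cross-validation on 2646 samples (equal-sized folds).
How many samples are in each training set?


Each validation fold has 2646/6 = 441 samples. Training set = 2646 - 441 = 2205.

2205


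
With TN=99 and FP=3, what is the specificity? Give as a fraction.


Specificity = TN / (TN + FP) = 99 / 102 = 33/34.

33/34


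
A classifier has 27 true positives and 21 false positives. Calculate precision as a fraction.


Precision = TP / (TP + FP) = 27 / 48 = 9/16.

9/16


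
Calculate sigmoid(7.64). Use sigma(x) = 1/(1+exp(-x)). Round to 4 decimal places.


sigma(7.64) = 1/(1+e^(-7.64)) = 1/(1+0.000481) = 1/1.000481 = 0.9995.

0.9995


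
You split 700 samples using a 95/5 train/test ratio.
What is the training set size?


Test set = 700 * 5% = 35. Training set = 700 - 35 = 665.

665


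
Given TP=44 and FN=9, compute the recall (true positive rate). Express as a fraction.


Recall = TP / (TP + FN) = 44 / 53 = 44/53.

44/53


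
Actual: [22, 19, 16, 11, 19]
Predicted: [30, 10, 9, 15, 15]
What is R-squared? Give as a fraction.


Mean(y) = 87/5. SS_res = 226. SS_tot = 346/5. R^2 = 1 - 226/(346/5) = -392/173.

-392/173


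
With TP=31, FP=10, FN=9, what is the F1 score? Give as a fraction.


Precision = 31/41 = 31/41. Recall = 31/40 = 31/40. F1 = 2*P*R/(P+R) = 62/81.

62/81


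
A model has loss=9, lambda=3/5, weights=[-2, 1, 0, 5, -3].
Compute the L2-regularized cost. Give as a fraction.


L2 sq norm = sum(w^2) = 39. J = 9 + 3/5 * 39 = 162/5.

162/5


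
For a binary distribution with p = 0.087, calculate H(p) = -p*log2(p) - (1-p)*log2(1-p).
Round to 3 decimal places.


H = -0.087*log2(0.087) - 0.913*log2(0.913) = 0.426.

0.426


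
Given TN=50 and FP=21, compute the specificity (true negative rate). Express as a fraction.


Specificity = TN / (TN + FP) = 50 / 71 = 50/71.

50/71


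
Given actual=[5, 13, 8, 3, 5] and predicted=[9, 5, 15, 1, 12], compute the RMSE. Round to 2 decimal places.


MSE = 36.4000. RMSE = sqrt(36.4000) = 6.03.

6.03


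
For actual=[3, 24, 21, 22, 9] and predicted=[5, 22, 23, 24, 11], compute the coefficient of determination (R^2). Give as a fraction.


Mean(y) = 79/5. SS_res = 20. SS_tot = 1714/5. R^2 = 1 - 20/(1714/5) = 807/857.

807/857


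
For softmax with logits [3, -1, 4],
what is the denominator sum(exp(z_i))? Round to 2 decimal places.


Denom = e^3=20.0855 + e^-1=0.3679 + e^4=54.5982. Sum = 75.0516, which rounds to 75.05.

75.05


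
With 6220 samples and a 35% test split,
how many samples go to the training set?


Test set = 6220 * 35% = 2177. Training set = 6220 - 2177 = 4043.

4043


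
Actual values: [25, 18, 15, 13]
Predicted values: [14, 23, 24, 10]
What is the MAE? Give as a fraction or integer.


MAE = (1/4) * (|25-14|=11 + |18-23|=5 + |15-24|=9 + |13-10|=3). Sum = 28. MAE = 7.

7


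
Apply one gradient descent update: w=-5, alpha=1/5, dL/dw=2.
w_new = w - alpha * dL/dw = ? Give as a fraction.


w_new = -5 - 1/5 * 2 = -5 - 2/5 = -27/5.

-27/5


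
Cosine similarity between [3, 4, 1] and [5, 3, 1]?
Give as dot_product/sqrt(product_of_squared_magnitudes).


dot = 28. |a|^2 = 26, |b|^2 = 35. cos = 28/sqrt(910).

28/sqrt(910)


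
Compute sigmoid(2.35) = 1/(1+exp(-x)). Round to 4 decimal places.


sigma(2.35) = 1/(1+e^(-2.35)) = 1/(1+0.095369) = 1/1.095369 = 0.9129.

0.9129


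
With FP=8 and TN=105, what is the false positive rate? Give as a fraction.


FPR = FP / (FP + TN) = 8 / 113 = 8/113.

8/113


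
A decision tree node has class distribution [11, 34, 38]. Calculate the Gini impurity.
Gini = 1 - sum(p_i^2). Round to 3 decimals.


Total = 83. Proportions: 11/83, 34/83, 38/83. sum(p_i^2) = 0.3950. Gini = 1 - 0.3950 = 0.6050, which rounds to 0.605.

0.605


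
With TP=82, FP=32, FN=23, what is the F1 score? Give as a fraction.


Precision = 82/114 = 41/57. Recall = 82/105 = 82/105. F1 = 2*P*R/(P+R) = 164/219.

164/219


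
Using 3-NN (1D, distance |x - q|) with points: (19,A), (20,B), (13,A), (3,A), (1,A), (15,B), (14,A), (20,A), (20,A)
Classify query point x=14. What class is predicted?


Distances: |19-14|=5, |20-14|=6, |13-14|=1, |3-14|=11, |1-14|=13, |15-14|=1, |14-14|=0, |20-14|=6, |20-14|=6. 3 nearest: (14,A), (13,A), (15,B). Counts: {'A': 2, 'B': 1}. Majority class: A.

A


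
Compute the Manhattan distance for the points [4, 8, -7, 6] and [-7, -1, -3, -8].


d = sum of absolute differences: |4--7|=11 + |8--1|=9 + |-7--3|=4 + |6--8|=14 = 38.

38


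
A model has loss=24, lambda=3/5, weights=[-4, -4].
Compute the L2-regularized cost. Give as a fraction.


L2 sq norm = sum(w^2) = 32. J = 24 + 3/5 * 32 = 216/5.

216/5


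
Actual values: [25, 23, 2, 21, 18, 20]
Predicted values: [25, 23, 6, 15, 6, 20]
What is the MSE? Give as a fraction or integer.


MSE = (1/6) * ((25-25)^2=0 + (23-23)^2=0 + (2-6)^2=16 + (21-15)^2=36 + (18-6)^2=144 + (20-20)^2=0). Sum = 196. MSE = 98/3.

98/3


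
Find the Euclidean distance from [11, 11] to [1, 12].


d = sqrt(sum of squared differences). (11-1)^2=100, (11-12)^2=1. Sum = 101.

sqrt(101)


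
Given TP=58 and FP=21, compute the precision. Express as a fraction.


Precision = TP / (TP + FP) = 58 / 79 = 58/79.

58/79


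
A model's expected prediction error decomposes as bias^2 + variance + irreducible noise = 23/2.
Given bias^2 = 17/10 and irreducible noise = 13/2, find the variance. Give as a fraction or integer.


Total error = bias^2 + variance + irreducible noise. So variance = 23/2 - 17/10 - 13/2 = 33/10.

33/10


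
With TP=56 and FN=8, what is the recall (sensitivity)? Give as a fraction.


Recall = TP / (TP + FN) = 56 / 64 = 7/8.

7/8


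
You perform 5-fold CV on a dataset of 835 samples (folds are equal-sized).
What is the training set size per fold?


Each validation fold has 835/5 = 167 samples. Training set = 835 - 167 = 668.

668


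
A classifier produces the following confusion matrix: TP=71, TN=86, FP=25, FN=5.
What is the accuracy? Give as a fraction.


Accuracy = (TP + TN) / (TP + TN + FP + FN) = (71 + 86) / 187 = 157/187.

157/187


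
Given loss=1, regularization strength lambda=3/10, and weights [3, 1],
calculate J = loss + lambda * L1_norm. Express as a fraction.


L1 norm = sum(|w|) = 4. J = 1 + 3/10 * 4 = 11/5.

11/5


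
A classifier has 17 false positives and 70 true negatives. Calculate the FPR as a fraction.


FPR = FP / (FP + TN) = 17 / 87 = 17/87.

17/87


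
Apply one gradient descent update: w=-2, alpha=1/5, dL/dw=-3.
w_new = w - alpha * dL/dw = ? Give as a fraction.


w_new = -2 - 1/5 * -3 = -2 - -3/5 = -7/5.

-7/5


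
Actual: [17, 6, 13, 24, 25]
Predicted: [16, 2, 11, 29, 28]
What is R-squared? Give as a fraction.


Mean(y) = 17. SS_res = 55. SS_tot = 250. R^2 = 1 - 55/(250) = 39/50.

39/50


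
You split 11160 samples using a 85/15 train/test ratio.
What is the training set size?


Test set = 11160 * 15% = 1674. Training set = 11160 - 1674 = 9486.

9486


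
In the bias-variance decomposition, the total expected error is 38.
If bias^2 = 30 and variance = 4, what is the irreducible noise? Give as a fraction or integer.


Total error = bias^2 + variance + irreducible noise. So irreducible noise = 38 - 30 - 4 = 4.

4


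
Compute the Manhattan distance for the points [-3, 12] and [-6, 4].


d = sum of absolute differences: |-3--6|=3 + |12-4|=8 = 11.

11


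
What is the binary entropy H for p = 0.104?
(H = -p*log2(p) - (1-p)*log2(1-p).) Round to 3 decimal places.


H = -0.104*log2(0.104) - 0.896*log2(0.896) = 0.482.

0.482


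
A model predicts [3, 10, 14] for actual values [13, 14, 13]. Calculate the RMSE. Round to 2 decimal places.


MSE = 39.0000. RMSE = sqrt(39.0000) = 6.24.

6.24


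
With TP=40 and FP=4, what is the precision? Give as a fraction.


Precision = TP / (TP + FP) = 40 / 44 = 10/11.

10/11


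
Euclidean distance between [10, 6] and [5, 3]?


d = sqrt(sum of squared differences). (10-5)^2=25, (6-3)^2=9. Sum = 34.

sqrt(34)


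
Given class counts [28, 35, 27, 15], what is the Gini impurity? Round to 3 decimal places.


Total = 105. Proportions: 28/105, 35/105, 27/105, 15/105. sum(p_i^2) = 0.2688. Gini = 1 - 0.2688 = 0.7312, which rounds to 0.731.

0.731


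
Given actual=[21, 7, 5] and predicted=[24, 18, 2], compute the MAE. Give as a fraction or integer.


MAE = (1/3) * (|21-24|=3 + |7-18|=11 + |5-2|=3). Sum = 17. MAE = 17/3.

17/3


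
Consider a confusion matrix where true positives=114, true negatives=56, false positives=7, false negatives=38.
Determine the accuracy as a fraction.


Accuracy = (TP + TN) / (TP + TN + FP + FN) = (114 + 56) / 215 = 34/43.

34/43


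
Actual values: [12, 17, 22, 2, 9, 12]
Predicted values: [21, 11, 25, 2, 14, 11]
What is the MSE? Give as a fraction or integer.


MSE = (1/6) * ((12-21)^2=81 + (17-11)^2=36 + (22-25)^2=9 + (2-2)^2=0 + (9-14)^2=25 + (12-11)^2=1). Sum = 152. MSE = 76/3.

76/3


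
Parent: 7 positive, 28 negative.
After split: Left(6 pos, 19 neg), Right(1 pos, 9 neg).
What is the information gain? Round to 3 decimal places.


H(parent) = 0.7219. H(left) = 0.7950, H(right) = 0.4690. Weighted = (25/35)*0.7950 + (10/35)*0.4690 = 0.7019. IG = 0.7219 - 0.7019 = 0.0200, which rounds to 0.020.

0.020


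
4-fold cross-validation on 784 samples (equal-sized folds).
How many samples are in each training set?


Each validation fold has 784/4 = 196 samples. Training set = 784 - 196 = 588.

588


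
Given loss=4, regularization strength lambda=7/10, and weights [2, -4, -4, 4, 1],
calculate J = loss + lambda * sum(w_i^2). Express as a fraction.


L2 sq norm = sum(w^2) = 53. J = 4 + 7/10 * 53 = 411/10.

411/10


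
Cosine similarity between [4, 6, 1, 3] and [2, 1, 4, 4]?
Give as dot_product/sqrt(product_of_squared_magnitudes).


dot = 30. |a|^2 = 62, |b|^2 = 37. cos = 30/sqrt(2294).

30/sqrt(2294)


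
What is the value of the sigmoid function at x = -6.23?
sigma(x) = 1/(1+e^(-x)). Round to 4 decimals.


sigma(-6.23) = 1/(1+e^(6.23)) = 1/(1+507.755483) = 1/508.755483 = 0.0020.

0.0020


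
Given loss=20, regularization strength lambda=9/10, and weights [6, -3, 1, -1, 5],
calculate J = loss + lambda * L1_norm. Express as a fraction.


L1 norm = sum(|w|) = 16. J = 20 + 9/10 * 16 = 172/5.

172/5


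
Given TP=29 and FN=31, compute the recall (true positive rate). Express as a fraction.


Recall = TP / (TP + FN) = 29 / 60 = 29/60.

29/60


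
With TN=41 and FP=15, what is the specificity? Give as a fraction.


Specificity = TN / (TN + FP) = 41 / 56 = 41/56.

41/56


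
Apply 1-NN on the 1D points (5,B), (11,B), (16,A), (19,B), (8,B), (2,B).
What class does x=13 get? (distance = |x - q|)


Distances: |5-13|=8, |11-13|=2, |16-13|=3, |19-13|=6, |8-13|=5, |2-13|=11. 1 nearest: (11,B). Counts: {'B': 1}. Majority class: B.

B


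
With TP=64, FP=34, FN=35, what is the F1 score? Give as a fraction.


Precision = 64/98 = 32/49. Recall = 64/99 = 64/99. F1 = 2*P*R/(P+R) = 128/197.

128/197


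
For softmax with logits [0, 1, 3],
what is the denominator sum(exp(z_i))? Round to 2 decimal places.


Denom = e^0=1.0000 + e^1=2.7183 + e^3=20.0855. Sum = 23.8038, which rounds to 23.80.

23.80


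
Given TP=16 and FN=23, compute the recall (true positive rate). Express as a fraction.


Recall = TP / (TP + FN) = 16 / 39 = 16/39.

16/39


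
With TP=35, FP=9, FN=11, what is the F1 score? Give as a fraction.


Precision = 35/44 = 35/44. Recall = 35/46 = 35/46. F1 = 2*P*R/(P+R) = 7/9.

7/9


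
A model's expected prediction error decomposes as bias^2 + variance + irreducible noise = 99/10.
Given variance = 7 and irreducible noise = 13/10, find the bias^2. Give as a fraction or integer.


Total error = bias^2 + variance + irreducible noise. So bias^2 = 99/10 - 7 - 13/10 = 8/5.

8/5


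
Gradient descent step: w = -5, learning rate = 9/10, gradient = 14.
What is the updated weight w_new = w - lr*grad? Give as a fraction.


w_new = -5 - 9/10 * 14 = -5 - 63/5 = -88/5.

-88/5


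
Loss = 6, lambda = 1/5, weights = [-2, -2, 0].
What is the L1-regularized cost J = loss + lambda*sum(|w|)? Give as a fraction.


L1 norm = sum(|w|) = 4. J = 6 + 1/5 * 4 = 34/5.

34/5


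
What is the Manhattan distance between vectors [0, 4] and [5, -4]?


d = sum of absolute differences: |0-5|=5 + |4--4|=8 = 13.

13


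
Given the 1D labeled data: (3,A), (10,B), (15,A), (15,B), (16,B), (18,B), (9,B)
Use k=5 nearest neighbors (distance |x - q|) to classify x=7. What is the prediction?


Distances: |3-7|=4, |10-7|=3, |15-7|=8, |15-7|=8, |16-7|=9, |18-7|=11, |9-7|=2. 5 nearest: (9,B), (10,B), (3,A), (15,A), (15,B). Counts: {'B': 3, 'A': 2}. Majority class: B.

B


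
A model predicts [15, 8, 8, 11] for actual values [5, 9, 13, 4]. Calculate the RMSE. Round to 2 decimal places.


MSE = 43.7500. RMSE = sqrt(43.7500) = 6.61.

6.61


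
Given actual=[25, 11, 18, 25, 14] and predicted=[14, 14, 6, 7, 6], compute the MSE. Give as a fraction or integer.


MSE = (1/5) * ((25-14)^2=121 + (11-14)^2=9 + (18-6)^2=144 + (25-7)^2=324 + (14-6)^2=64). Sum = 662. MSE = 662/5.

662/5


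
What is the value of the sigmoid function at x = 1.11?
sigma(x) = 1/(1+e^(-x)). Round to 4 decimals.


sigma(1.11) = 1/(1+e^(-1.11)) = 1/(1+0.329559) = 1/1.329559 = 0.7521.

0.7521


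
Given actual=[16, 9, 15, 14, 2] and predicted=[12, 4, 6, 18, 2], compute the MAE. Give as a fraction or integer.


MAE = (1/5) * (|16-12|=4 + |9-4|=5 + |15-6|=9 + |14-18|=4 + |2-2|=0). Sum = 22. MAE = 22/5.

22/5


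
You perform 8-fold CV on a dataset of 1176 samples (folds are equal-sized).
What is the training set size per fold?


Each validation fold has 1176/8 = 147 samples. Training set = 1176 - 147 = 1029.

1029


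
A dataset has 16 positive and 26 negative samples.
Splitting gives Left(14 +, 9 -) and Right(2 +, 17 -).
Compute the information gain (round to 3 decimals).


H(parent) = 0.9587. H(left) = 0.9656, H(right) = 0.4855. Weighted = (23/42)*0.9656 + (19/42)*0.4855 = 0.7484. IG = 0.9587 - 0.7484 = 0.2103, which rounds to 0.210.

0.210


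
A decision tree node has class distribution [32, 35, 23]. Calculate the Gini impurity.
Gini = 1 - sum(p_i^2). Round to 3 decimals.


Total = 90. Proportions: 32/90, 35/90, 23/90. sum(p_i^2) = 0.3430. Gini = 1 - 0.3430 = 0.6570, which rounds to 0.657.

0.657


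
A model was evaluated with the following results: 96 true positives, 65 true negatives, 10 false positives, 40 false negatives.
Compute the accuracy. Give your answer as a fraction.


Accuracy = (TP + TN) / (TP + TN + FP + FN) = (96 + 65) / 211 = 161/211.

161/211


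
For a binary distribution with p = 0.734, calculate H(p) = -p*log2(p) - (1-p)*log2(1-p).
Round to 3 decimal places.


H = -0.734*log2(0.734) - 0.266*log2(0.266) = 0.836.

0.836


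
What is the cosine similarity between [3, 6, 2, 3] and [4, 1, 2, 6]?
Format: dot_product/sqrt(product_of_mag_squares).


dot = 40. |a|^2 = 58, |b|^2 = 57. cos = 40/sqrt(3306).

40/sqrt(3306)


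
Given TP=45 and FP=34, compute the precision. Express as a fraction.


Precision = TP / (TP + FP) = 45 / 79 = 45/79.

45/79


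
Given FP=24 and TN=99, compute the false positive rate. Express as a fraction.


FPR = FP / (FP + TN) = 24 / 123 = 8/41.

8/41


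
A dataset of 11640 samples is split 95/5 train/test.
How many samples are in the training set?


Test set = 11640 * 5% = 582. Training set = 11640 - 582 = 11058.

11058


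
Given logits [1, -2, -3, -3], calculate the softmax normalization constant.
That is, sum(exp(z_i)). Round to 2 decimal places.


Denom = e^1=2.7183 + e^-2=0.1353 + e^-3=0.0498 + e^-3=0.0498. Sum = 2.9532, which rounds to 2.95.

2.95


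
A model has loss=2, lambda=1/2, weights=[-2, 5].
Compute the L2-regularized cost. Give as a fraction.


L2 sq norm = sum(w^2) = 29. J = 2 + 1/2 * 29 = 33/2.

33/2


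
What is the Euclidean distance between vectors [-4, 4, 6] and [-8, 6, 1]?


d = sqrt(sum of squared differences). (-4--8)^2=16, (4-6)^2=4, (6-1)^2=25. Sum = 45.

sqrt(45)


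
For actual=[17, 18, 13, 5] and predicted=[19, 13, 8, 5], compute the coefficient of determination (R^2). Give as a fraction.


Mean(y) = 53/4. SS_res = 54. SS_tot = 419/4. R^2 = 1 - 54/(419/4) = 203/419.

203/419


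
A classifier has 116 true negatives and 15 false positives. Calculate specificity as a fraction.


Specificity = TN / (TN + FP) = 116 / 131 = 116/131.

116/131


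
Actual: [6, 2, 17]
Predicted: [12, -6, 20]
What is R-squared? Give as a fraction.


Mean(y) = 25/3. SS_res = 109. SS_tot = 362/3. R^2 = 1 - 109/(362/3) = 35/362.

35/362


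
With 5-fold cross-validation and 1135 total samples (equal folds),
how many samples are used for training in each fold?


Each validation fold has 1135/5 = 227 samples. Training set = 1135 - 227 = 908.

908


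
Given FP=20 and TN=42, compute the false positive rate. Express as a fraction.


FPR = FP / (FP + TN) = 20 / 62 = 10/31.

10/31


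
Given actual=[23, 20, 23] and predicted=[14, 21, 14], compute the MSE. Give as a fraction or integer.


MSE = (1/3) * ((23-14)^2=81 + (20-21)^2=1 + (23-14)^2=81). Sum = 163. MSE = 163/3.

163/3


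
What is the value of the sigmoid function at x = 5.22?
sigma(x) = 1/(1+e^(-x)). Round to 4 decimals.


sigma(5.22) = 1/(1+e^(-5.22)) = 1/(1+0.005407) = 1/1.005407 = 0.9946.

0.9946


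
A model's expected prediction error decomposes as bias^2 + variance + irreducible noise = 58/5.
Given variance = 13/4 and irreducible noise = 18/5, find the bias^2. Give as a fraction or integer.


Total error = bias^2 + variance + irreducible noise. So bias^2 = 58/5 - 13/4 - 18/5 = 19/4.

19/4


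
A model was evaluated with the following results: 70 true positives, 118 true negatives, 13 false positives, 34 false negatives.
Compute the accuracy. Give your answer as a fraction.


Accuracy = (TP + TN) / (TP + TN + FP + FN) = (70 + 118) / 235 = 4/5.

4/5


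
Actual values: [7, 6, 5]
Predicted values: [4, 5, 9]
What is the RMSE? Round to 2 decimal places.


MSE = 8.6667. RMSE = sqrt(8.6667) = 2.94.

2.94


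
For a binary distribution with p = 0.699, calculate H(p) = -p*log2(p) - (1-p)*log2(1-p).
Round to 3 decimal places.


H = -0.699*log2(0.699) - 0.301*log2(0.301) = 0.883.

0.883


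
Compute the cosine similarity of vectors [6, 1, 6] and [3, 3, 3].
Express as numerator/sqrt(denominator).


dot = 39. |a|^2 = 73, |b|^2 = 27. cos = 39/sqrt(1971).

39/sqrt(1971)


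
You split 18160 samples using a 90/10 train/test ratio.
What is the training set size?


Test set = 18160 * 10% = 1816. Training set = 18160 - 1816 = 16344.

16344


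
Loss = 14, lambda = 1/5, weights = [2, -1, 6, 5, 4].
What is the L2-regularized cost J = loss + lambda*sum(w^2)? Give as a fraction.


L2 sq norm = sum(w^2) = 82. J = 14 + 1/5 * 82 = 152/5.

152/5


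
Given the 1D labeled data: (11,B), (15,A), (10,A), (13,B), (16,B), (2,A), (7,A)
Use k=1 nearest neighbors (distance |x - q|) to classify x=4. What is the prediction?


Distances: |11-4|=7, |15-4|=11, |10-4|=6, |13-4|=9, |16-4|=12, |2-4|=2, |7-4|=3. 1 nearest: (2,A). Counts: {'A': 1}. Majority class: A.

A


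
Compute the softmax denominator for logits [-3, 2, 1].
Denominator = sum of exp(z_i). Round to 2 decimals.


Denom = e^-3=0.0498 + e^2=7.3891 + e^1=2.7183. Sum = 10.1572, which rounds to 10.16.

10.16


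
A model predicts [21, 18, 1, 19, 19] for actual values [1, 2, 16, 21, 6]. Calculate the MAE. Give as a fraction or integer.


MAE = (1/5) * (|1-21|=20 + |2-18|=16 + |16-1|=15 + |21-19|=2 + |6-19|=13). Sum = 66. MAE = 66/5.

66/5


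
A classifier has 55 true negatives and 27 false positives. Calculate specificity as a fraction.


Specificity = TN / (TN + FP) = 55 / 82 = 55/82.

55/82


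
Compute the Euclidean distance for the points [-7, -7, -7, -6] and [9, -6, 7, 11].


d = sqrt(sum of squared differences). (-7-9)^2=256, (-7--6)^2=1, (-7-7)^2=196, (-6-11)^2=289. Sum = 742.

sqrt(742)


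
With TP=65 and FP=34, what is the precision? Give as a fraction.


Precision = TP / (TP + FP) = 65 / 99 = 65/99.

65/99


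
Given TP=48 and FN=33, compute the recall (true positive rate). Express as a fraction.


Recall = TP / (TP + FN) = 48 / 81 = 16/27.

16/27


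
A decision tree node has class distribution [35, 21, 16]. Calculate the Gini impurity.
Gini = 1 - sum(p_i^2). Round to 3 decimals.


Total = 72. Proportions: 35/72, 21/72, 16/72. sum(p_i^2) = 0.3708. Gini = 1 - 0.3708 = 0.6292, which rounds to 0.629.

0.629


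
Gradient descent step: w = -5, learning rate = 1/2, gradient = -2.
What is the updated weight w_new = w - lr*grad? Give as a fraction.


w_new = -5 - 1/2 * -2 = -5 - -1 = -4.

-4


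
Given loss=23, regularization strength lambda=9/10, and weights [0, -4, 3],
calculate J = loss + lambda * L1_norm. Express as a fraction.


L1 norm = sum(|w|) = 7. J = 23 + 9/10 * 7 = 293/10.

293/10


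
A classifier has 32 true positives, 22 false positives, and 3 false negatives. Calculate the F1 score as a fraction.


Precision = 32/54 = 16/27. Recall = 32/35 = 32/35. F1 = 2*P*R/(P+R) = 64/89.

64/89


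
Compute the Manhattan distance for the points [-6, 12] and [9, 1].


d = sum of absolute differences: |-6-9|=15 + |12-1|=11 = 26.

26


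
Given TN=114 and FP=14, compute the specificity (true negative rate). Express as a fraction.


Specificity = TN / (TN + FP) = 114 / 128 = 57/64.

57/64


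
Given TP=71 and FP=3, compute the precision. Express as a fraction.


Precision = TP / (TP + FP) = 71 / 74 = 71/74.

71/74


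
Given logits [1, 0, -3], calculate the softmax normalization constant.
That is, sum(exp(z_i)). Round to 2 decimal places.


Denom = e^1=2.7183 + e^0=1.0000 + e^-3=0.0498. Sum = 3.7681, which rounds to 3.77.

3.77


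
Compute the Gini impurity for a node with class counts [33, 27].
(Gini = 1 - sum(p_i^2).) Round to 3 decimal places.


Total = 60. Proportions: 33/60, 27/60. sum(p_i^2) = 0.5050. Gini = 1 - 0.5050 = 0.4950, which rounds to 0.495.

0.495


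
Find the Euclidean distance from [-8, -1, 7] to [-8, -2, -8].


d = sqrt(sum of squared differences). (-8--8)^2=0, (-1--2)^2=1, (7--8)^2=225. Sum = 226.

sqrt(226)


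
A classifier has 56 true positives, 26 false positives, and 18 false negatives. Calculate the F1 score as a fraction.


Precision = 56/82 = 28/41. Recall = 56/74 = 28/37. F1 = 2*P*R/(P+R) = 28/39.

28/39


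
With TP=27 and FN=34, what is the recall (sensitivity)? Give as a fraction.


Recall = TP / (TP + FN) = 27 / 61 = 27/61.

27/61


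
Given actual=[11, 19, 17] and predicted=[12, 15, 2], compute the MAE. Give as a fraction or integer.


MAE = (1/3) * (|11-12|=1 + |19-15|=4 + |17-2|=15). Sum = 20. MAE = 20/3.

20/3


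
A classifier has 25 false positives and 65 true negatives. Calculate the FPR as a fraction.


FPR = FP / (FP + TN) = 25 / 90 = 5/18.

5/18


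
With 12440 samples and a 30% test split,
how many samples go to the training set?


Test set = 12440 * 30% = 3732. Training set = 12440 - 3732 = 8708.

8708


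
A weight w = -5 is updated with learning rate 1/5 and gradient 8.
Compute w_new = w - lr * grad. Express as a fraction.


w_new = -5 - 1/5 * 8 = -5 - 8/5 = -33/5.

-33/5


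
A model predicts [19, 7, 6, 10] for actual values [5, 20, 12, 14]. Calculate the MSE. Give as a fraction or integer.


MSE = (1/4) * ((5-19)^2=196 + (20-7)^2=169 + (12-6)^2=36 + (14-10)^2=16). Sum = 417. MSE = 417/4.

417/4


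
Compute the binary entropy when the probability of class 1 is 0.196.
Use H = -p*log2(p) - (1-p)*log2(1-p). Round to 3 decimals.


H = -0.196*log2(0.196) - 0.804*log2(0.804) = 0.714.

0.714


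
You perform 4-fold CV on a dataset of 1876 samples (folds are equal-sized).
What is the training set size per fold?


Each validation fold has 1876/4 = 469 samples. Training set = 1876 - 469 = 1407.

1407


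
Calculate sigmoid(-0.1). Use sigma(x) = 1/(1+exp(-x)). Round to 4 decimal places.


sigma(-0.1) = 1/(1+e^(0.1)) = 1/(1+1.105171) = 1/2.105171 = 0.4750.

0.4750


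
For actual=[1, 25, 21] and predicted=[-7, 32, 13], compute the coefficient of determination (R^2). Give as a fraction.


Mean(y) = 47/3. SS_res = 177. SS_tot = 992/3. R^2 = 1 - 177/(992/3) = 461/992.

461/992


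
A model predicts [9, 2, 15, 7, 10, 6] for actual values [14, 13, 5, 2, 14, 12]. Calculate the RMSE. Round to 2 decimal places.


MSE = 53.8333. RMSE = sqrt(53.8333) = 7.34.

7.34


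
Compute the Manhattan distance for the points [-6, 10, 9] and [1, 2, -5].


d = sum of absolute differences: |-6-1|=7 + |10-2|=8 + |9--5|=14 = 29.

29


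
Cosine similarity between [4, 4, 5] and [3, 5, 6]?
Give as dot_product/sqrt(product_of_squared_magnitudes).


dot = 62. |a|^2 = 57, |b|^2 = 70. cos = 62/sqrt(3990).

62/sqrt(3990)


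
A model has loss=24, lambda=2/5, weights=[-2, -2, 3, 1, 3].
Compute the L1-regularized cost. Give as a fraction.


L1 norm = sum(|w|) = 11. J = 24 + 2/5 * 11 = 142/5.

142/5


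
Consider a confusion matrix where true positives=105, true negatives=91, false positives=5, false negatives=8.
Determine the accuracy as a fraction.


Accuracy = (TP + TN) / (TP + TN + FP + FN) = (105 + 91) / 209 = 196/209.

196/209


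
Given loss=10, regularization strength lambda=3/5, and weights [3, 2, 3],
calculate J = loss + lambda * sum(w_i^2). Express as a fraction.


L2 sq norm = sum(w^2) = 22. J = 10 + 3/5 * 22 = 116/5.

116/5


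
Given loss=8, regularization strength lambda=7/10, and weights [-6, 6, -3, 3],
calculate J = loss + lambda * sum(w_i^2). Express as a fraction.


L2 sq norm = sum(w^2) = 90. J = 8 + 7/10 * 90 = 71.

71


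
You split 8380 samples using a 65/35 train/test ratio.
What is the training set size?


Test set = 8380 * 35% = 2933. Training set = 8380 - 2933 = 5447.

5447


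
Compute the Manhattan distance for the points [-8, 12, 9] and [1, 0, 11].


d = sum of absolute differences: |-8-1|=9 + |12-0|=12 + |9-11|=2 = 23.

23


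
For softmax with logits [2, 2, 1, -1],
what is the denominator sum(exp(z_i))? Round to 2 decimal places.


Denom = e^2=7.3891 + e^2=7.3891 + e^1=2.7183 + e^-1=0.3679. Sum = 17.8644, which rounds to 17.86.

17.86


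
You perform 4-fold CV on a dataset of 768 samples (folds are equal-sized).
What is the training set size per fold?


Each validation fold has 768/4 = 192 samples. Training set = 768 - 192 = 576.

576


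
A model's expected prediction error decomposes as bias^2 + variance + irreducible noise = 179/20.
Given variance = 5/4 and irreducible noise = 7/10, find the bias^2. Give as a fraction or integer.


Total error = bias^2 + variance + irreducible noise. So bias^2 = 179/20 - 5/4 - 7/10 = 7.

7


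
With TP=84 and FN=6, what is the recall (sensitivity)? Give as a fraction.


Recall = TP / (TP + FN) = 84 / 90 = 14/15.

14/15


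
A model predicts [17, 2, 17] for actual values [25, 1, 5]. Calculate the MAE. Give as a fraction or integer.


MAE = (1/3) * (|25-17|=8 + |1-2|=1 + |5-17|=12). Sum = 21. MAE = 7.

7


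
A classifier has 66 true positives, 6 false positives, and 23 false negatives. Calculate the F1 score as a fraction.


Precision = 66/72 = 11/12. Recall = 66/89 = 66/89. F1 = 2*P*R/(P+R) = 132/161.

132/161


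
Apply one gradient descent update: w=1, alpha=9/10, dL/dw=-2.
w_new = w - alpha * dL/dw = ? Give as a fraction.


w_new = 1 - 9/10 * -2 = 1 - -9/5 = 14/5.

14/5


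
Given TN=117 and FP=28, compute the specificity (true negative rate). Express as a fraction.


Specificity = TN / (TN + FP) = 117 / 145 = 117/145.

117/145


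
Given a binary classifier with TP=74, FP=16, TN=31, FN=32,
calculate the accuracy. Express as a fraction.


Accuracy = (TP + TN) / (TP + TN + FP + FN) = (74 + 31) / 153 = 35/51.

35/51


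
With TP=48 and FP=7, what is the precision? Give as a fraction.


Precision = TP / (TP + FP) = 48 / 55 = 48/55.

48/55


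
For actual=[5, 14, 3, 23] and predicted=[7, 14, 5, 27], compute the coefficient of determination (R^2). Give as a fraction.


Mean(y) = 45/4. SS_res = 24. SS_tot = 1011/4. R^2 = 1 - 24/(1011/4) = 305/337.

305/337


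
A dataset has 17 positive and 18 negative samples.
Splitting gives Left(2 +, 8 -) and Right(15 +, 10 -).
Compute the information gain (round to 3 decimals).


H(parent) = 0.9994. H(left) = 0.7219, H(right) = 0.9710. Weighted = (10/35)*0.7219 + (25/35)*0.9710 = 0.8998. IG = 0.9994 - 0.8998 = 0.0996, which rounds to 0.100.

0.100


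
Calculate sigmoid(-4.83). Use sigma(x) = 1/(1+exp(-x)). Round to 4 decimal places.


sigma(-4.83) = 1/(1+e^(4.83)) = 1/(1+125.210961) = 1/126.210961 = 0.0079.

0.0079


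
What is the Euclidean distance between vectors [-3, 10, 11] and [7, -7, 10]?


d = sqrt(sum of squared differences). (-3-7)^2=100, (10--7)^2=289, (11-10)^2=1. Sum = 390.

sqrt(390)


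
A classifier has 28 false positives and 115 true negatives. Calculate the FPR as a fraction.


FPR = FP / (FP + TN) = 28 / 143 = 28/143.

28/143


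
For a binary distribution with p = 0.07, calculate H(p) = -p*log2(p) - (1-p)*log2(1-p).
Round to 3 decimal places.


H = -0.07*log2(0.07) - 0.93*log2(0.93) = 0.366.

0.366


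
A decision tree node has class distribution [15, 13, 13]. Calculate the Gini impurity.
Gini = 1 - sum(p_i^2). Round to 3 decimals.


Total = 41. Proportions: 15/41, 13/41, 13/41. sum(p_i^2) = 0.3349. Gini = 1 - 0.3349 = 0.6651, which rounds to 0.665.

0.665


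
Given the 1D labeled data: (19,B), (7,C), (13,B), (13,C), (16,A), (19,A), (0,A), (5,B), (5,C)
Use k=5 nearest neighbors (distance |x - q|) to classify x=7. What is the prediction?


Distances: |19-7|=12, |7-7|=0, |13-7|=6, |13-7|=6, |16-7|=9, |19-7|=12, |0-7|=7, |5-7|=2, |5-7|=2. 5 nearest: (7,C), (5,B), (5,C), (13,B), (13,C). Counts: {'C': 3, 'B': 2}. Majority class: C.

C


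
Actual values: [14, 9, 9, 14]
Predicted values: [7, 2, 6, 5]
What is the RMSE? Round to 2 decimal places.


MSE = 47.0000. RMSE = sqrt(47.0000) = 6.86.

6.86


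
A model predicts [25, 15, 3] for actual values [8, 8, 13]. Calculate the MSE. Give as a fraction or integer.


MSE = (1/3) * ((8-25)^2=289 + (8-15)^2=49 + (13-3)^2=100). Sum = 438. MSE = 146.

146


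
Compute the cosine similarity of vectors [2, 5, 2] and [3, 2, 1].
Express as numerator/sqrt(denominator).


dot = 18. |a|^2 = 33, |b|^2 = 14. cos = 18/sqrt(462).

18/sqrt(462)


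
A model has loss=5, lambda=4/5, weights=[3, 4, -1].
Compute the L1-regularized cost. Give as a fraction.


L1 norm = sum(|w|) = 8. J = 5 + 4/5 * 8 = 57/5.

57/5


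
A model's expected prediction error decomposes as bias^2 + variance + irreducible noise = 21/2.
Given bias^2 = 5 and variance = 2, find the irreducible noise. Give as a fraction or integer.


Total error = bias^2 + variance + irreducible noise. So irreducible noise = 21/2 - 5 - 2 = 7/2.

7/2


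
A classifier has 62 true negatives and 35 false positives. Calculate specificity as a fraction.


Specificity = TN / (TN + FP) = 62 / 97 = 62/97.

62/97


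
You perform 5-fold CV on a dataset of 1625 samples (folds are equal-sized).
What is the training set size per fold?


Each validation fold has 1625/5 = 325 samples. Training set = 1625 - 325 = 1300.

1300


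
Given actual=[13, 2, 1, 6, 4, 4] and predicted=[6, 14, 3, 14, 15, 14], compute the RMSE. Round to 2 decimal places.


MSE = 80.3333. RMSE = sqrt(80.3333) = 8.96.

8.96


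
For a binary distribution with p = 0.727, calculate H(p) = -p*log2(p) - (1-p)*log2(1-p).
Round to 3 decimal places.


H = -0.727*log2(0.727) - 0.273*log2(0.273) = 0.846.

0.846


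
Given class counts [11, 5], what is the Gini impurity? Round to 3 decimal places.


Total = 16. Proportions: 11/16, 5/16. sum(p_i^2) = 0.5703. Gini = 1 - 0.5703 = 0.4297, which rounds to 0.430.

0.430


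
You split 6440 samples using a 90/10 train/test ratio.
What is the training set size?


Test set = 6440 * 10% = 644. Training set = 6440 - 644 = 5796.

5796


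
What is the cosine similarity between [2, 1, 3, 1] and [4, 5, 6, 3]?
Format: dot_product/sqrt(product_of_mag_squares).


dot = 34. |a|^2 = 15, |b|^2 = 86. cos = 34/sqrt(1290).

34/sqrt(1290)


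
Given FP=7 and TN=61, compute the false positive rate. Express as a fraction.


FPR = FP / (FP + TN) = 7 / 68 = 7/68.

7/68


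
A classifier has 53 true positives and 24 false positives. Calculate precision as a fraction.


Precision = TP / (TP + FP) = 53 / 77 = 53/77.

53/77


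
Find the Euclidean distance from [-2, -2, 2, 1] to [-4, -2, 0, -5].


d = sqrt(sum of squared differences). (-2--4)^2=4, (-2--2)^2=0, (2-0)^2=4, (1--5)^2=36. Sum = 44.

sqrt(44)


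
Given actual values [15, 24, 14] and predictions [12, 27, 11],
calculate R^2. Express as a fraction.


Mean(y) = 53/3. SS_res = 27. SS_tot = 182/3. R^2 = 1 - 27/(182/3) = 101/182.

101/182


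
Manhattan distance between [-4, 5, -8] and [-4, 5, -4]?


d = sum of absolute differences: |-4--4|=0 + |5-5|=0 + |-8--4|=4 = 4.

4


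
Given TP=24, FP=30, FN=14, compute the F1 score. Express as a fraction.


Precision = 24/54 = 4/9. Recall = 24/38 = 12/19. F1 = 2*P*R/(P+R) = 12/23.

12/23


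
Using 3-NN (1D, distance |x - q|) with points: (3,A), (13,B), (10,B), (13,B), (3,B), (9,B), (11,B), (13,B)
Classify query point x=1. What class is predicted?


Distances: |3-1|=2, |13-1|=12, |10-1|=9, |13-1|=12, |3-1|=2, |9-1|=8, |11-1|=10, |13-1|=12. 3 nearest: (3,A), (3,B), (9,B). Counts: {'A': 1, 'B': 2}. Majority class: B.

B


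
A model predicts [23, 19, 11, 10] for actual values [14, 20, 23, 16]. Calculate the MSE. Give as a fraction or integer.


MSE = (1/4) * ((14-23)^2=81 + (20-19)^2=1 + (23-11)^2=144 + (16-10)^2=36). Sum = 262. MSE = 131/2.

131/2


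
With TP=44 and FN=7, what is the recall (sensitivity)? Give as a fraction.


Recall = TP / (TP + FN) = 44 / 51 = 44/51.

44/51


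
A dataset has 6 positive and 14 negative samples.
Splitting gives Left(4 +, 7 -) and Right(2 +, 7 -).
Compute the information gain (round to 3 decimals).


H(parent) = 0.8813. H(left) = 0.9457, H(right) = 0.7642. Weighted = (11/20)*0.9457 + (9/20)*0.7642 = 0.8640. IG = 0.8813 - 0.8640 = 0.0173, which rounds to 0.017.

0.017


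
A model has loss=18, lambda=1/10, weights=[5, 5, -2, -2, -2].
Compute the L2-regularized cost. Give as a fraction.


L2 sq norm = sum(w^2) = 62. J = 18 + 1/10 * 62 = 121/5.

121/5


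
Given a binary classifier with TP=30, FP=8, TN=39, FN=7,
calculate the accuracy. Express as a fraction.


Accuracy = (TP + TN) / (TP + TN + FP + FN) = (30 + 39) / 84 = 23/28.

23/28


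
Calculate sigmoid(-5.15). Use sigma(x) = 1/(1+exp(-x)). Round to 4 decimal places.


sigma(-5.15) = 1/(1+e^(5.15)) = 1/(1+172.431490) = 1/173.431490 = 0.0058.

0.0058


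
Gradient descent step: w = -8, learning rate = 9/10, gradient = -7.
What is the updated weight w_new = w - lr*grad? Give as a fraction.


w_new = -8 - 9/10 * -7 = -8 - -63/10 = -17/10.

-17/10


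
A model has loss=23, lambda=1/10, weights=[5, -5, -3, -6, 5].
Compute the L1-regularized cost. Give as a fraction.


L1 norm = sum(|w|) = 24. J = 23 + 1/10 * 24 = 127/5.

127/5


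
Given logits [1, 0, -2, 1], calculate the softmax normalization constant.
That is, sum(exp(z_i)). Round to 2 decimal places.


Denom = e^1=2.7183 + e^0=1.0000 + e^-2=0.1353 + e^1=2.7183. Sum = 6.5719, which rounds to 6.57.

6.57


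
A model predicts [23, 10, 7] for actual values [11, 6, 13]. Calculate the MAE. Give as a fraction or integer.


MAE = (1/3) * (|11-23|=12 + |6-10|=4 + |13-7|=6). Sum = 22. MAE = 22/3.

22/3


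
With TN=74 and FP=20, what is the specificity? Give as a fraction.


Specificity = TN / (TN + FP) = 74 / 94 = 37/47.

37/47


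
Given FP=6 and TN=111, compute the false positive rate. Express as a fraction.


FPR = FP / (FP + TN) = 6 / 117 = 2/39.

2/39


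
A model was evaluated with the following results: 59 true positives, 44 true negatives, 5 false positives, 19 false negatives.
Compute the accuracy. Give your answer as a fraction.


Accuracy = (TP + TN) / (TP + TN + FP + FN) = (59 + 44) / 127 = 103/127.

103/127


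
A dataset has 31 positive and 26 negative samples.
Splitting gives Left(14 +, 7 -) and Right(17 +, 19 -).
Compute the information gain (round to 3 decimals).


H(parent) = 0.9944. H(left) = 0.9183, H(right) = 0.9978. Weighted = (21/57)*0.9183 + (36/57)*0.9978 = 0.9685. IG = 0.9944 - 0.9685 = 0.0259, which rounds to 0.026.

0.026


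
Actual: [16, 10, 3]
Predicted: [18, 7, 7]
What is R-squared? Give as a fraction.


Mean(y) = 29/3. SS_res = 29. SS_tot = 254/3. R^2 = 1 - 29/(254/3) = 167/254.

167/254


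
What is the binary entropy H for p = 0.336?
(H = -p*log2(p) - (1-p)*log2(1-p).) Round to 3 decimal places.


H = -0.336*log2(0.336) - 0.664*log2(0.664) = 0.921.

0.921


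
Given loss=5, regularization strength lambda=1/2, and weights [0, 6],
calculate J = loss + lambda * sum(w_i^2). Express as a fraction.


L2 sq norm = sum(w^2) = 36. J = 5 + 1/2 * 36 = 23.

23


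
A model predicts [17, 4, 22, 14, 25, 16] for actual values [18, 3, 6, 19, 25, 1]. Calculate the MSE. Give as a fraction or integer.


MSE = (1/6) * ((18-17)^2=1 + (3-4)^2=1 + (6-22)^2=256 + (19-14)^2=25 + (25-25)^2=0 + (1-16)^2=225). Sum = 508. MSE = 254/3.

254/3


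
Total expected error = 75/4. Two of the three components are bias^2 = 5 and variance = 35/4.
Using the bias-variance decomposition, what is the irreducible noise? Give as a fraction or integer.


Total error = bias^2 + variance + irreducible noise. So irreducible noise = 75/4 - 5 - 35/4 = 5.

5


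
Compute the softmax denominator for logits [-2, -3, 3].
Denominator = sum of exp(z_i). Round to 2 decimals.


Denom = e^-2=0.1353 + e^-3=0.0498 + e^3=20.0855. Sum = 20.2706, which rounds to 20.27.

20.27
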